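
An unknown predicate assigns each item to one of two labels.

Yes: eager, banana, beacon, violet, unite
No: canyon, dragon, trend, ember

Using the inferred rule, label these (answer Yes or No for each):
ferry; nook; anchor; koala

No, No, No, Yes

The classifier is using: has ≥ 3 vowels.
ferry → 1 vowel → No.
nook → 2 vowels → No.
anchor → 2 vowels → No.
koala → 3 vowels → Yes.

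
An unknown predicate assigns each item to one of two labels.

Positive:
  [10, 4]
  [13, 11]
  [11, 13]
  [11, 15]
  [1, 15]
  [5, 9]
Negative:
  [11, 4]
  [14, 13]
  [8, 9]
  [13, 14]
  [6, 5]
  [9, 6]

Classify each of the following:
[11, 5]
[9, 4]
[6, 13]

Looking at the examples, the only property every 'Positive' case has and every 'Negative' case lacks is: sum is even.

Positive, Negative, Negative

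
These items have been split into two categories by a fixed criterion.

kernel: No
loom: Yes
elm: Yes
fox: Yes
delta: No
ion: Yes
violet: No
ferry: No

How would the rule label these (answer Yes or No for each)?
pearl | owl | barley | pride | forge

Every 'Yes' example satisfies: length ≤ 4. None of the 'No' examples do.
No: pearl, since length 5. Yes: owl, since length 3. No: barley, since length 6. No: pride, since length 5. No: forge, since length 5.

No, Yes, No, No, No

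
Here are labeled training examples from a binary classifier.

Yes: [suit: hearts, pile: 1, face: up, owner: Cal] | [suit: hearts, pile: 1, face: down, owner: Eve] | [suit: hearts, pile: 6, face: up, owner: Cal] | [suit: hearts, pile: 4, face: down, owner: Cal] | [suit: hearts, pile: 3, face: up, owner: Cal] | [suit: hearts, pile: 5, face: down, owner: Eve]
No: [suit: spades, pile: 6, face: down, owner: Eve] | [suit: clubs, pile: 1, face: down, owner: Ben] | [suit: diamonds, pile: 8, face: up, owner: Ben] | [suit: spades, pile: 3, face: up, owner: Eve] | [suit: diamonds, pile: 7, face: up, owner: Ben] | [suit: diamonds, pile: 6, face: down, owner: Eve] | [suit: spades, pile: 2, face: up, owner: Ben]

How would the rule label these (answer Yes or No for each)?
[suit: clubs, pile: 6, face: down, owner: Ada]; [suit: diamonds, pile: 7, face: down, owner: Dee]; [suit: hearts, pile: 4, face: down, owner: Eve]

No, No, Yes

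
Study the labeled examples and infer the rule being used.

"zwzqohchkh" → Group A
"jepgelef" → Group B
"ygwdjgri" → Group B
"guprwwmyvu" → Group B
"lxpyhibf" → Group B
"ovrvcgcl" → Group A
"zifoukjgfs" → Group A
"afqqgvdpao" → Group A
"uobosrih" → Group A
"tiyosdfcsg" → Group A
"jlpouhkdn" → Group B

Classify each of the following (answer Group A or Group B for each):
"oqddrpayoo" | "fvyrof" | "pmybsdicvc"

Group A, Group A, Group B

A rule that fits every label: even length AND contains 'o' — true of each 'Group A' example, false of each 'Group B' one.
Group A: "oqddrpayoo", since length 10, has 'o'.
Group A: "fvyrof", since length 6, has 'o'.
Group B: "pmybsdicvc", since length 10, no 'o'.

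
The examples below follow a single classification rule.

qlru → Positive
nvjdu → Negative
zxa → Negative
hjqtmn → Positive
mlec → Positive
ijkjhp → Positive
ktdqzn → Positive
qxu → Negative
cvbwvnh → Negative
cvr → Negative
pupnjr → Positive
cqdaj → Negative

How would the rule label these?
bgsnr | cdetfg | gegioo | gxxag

Negative, Positive, Positive, Negative

The pattern is that an item is 'Positive' exactly when: even length.
bgsnr — length 5, hence Negative. cdetfg — length 6, hence Positive. gegioo — length 6, hence Positive. gxxag — length 5, hence Negative.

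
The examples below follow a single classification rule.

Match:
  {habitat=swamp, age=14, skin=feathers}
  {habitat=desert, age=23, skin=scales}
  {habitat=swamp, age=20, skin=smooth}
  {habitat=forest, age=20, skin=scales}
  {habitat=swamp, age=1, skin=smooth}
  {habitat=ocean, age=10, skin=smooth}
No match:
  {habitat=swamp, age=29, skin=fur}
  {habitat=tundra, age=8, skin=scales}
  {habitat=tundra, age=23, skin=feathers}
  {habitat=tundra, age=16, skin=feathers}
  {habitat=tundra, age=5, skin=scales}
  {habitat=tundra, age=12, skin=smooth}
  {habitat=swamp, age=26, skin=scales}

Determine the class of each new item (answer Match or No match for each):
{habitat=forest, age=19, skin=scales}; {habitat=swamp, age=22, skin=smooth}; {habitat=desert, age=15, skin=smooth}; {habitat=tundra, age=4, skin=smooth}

The common property of the 'Match' items is: habitat is not tundra AND age ≤ 23. No 'No match' item has it.

Match, Match, Match, No match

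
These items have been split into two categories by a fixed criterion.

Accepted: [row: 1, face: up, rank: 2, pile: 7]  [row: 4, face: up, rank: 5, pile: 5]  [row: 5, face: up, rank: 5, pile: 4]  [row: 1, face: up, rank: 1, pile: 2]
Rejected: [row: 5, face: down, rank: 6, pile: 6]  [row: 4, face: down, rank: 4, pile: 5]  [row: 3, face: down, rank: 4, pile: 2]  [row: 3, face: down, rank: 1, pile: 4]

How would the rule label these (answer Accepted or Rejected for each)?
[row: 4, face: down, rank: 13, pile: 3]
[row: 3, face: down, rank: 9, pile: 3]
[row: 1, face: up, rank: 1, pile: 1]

Rejected, Rejected, Accepted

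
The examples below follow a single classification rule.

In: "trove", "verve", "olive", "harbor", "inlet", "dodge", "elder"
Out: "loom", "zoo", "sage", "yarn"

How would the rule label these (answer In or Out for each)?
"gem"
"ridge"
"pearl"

Rule: length ≥ 5. This holds for each 'In' example and fails for each 'Out' one.
"gem" — length 3, hence Out. "ridge" — length 5, hence In. "pearl" — length 5, hence In.

Out, In, In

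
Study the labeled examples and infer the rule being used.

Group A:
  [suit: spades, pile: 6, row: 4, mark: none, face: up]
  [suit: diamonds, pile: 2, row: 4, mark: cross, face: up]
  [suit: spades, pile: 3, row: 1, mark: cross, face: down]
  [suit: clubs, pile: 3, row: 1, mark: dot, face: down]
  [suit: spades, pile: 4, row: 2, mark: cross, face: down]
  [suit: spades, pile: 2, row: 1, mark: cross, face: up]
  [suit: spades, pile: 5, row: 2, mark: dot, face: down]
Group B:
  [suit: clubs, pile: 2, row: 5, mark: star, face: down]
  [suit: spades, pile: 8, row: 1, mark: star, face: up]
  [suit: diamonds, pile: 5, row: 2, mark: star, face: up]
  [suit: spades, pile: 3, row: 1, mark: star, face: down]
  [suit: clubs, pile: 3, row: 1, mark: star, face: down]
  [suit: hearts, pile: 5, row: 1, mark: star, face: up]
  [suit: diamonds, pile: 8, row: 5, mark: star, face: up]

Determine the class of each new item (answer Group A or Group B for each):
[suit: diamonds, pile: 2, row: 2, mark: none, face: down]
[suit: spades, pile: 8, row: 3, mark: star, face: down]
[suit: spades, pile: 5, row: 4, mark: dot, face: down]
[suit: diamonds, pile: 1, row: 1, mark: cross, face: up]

The classifier is using: mark is not star.
[suit: diamonds, pile: 2, row: 2, mark: none, face: down]: mark is none, checks out → Group A.
[suit: spades, pile: 8, row: 3, mark: star, face: down]: mark is star, does not pass → Group B.
[suit: spades, pile: 5, row: 4, mark: dot, face: down]: mark is dot, checks out → Group A.
[suit: diamonds, pile: 1, row: 1, mark: cross, face: up]: mark is cross, checks out → Group A.

Group A, Group B, Group A, Group A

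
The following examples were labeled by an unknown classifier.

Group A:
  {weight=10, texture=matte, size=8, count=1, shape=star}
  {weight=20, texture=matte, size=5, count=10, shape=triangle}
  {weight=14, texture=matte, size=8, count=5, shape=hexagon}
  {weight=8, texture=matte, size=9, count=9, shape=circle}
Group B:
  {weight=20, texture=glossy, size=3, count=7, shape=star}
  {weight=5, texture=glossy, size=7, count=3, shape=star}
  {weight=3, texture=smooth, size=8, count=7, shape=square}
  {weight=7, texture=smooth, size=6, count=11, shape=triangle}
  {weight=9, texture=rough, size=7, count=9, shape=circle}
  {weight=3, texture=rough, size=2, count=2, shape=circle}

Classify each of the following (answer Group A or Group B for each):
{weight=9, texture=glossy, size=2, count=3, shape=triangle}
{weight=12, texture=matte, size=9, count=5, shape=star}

Group B, Group A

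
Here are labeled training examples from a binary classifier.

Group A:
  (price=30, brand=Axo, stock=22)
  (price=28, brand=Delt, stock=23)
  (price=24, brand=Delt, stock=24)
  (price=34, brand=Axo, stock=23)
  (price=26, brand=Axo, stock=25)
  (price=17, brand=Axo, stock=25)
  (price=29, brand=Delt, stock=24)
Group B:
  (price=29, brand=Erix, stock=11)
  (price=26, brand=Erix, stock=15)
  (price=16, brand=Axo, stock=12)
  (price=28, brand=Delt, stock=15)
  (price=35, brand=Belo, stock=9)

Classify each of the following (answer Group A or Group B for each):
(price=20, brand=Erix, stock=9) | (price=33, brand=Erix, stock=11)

Every 'Group A' example satisfies: stock ≥ 22. None of the 'Group B' examples do.
(price=20, brand=Erix, stock=9): stock = 9 — does not satisfy this, so Group B. (price=33, brand=Erix, stock=11): stock = 11 — does not satisfy this, so Group B.

Group B, Group B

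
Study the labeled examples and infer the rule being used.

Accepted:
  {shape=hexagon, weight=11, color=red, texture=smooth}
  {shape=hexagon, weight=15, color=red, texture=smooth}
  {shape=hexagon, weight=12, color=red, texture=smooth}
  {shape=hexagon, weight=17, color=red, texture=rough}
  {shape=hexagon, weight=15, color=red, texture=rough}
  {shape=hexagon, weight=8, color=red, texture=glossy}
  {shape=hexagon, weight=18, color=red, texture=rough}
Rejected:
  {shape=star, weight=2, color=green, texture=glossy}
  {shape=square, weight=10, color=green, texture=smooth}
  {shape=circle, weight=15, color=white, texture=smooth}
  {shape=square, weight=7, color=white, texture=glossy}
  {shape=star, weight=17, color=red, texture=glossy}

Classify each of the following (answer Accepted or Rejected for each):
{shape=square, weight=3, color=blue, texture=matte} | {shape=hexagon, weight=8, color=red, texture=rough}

Rejected, Accepted

'Accepted' ⟺ shape is hexagon.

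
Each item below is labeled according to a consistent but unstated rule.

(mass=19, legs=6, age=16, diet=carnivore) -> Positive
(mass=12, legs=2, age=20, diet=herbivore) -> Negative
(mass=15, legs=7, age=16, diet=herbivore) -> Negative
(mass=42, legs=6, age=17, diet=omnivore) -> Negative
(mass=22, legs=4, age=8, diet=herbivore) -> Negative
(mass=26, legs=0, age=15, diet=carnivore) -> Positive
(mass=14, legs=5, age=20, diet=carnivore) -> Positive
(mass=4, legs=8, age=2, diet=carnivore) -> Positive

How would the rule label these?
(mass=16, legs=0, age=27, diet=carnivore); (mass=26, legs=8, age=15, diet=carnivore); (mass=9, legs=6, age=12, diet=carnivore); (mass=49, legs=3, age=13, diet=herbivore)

A rule that fits every label: diet is carnivore — true of each 'Positive' example, false of each 'Negative' one.
(mass=16, legs=0, age=27, diet=carnivore): Positive (diet is carnivore). (mass=26, legs=8, age=15, diet=carnivore): Positive (diet is carnivore). (mass=9, legs=6, age=12, diet=carnivore): Positive (diet is carnivore). (mass=49, legs=3, age=13, diet=herbivore): Negative (diet is herbivore).

Positive, Positive, Positive, Negative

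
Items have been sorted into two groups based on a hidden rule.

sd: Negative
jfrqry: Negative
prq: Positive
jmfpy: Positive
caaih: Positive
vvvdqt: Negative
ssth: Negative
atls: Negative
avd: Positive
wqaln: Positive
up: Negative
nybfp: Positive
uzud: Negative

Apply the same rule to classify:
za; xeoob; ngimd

Negative, Positive, Positive

'Positive' ⟺ odd length.
za → length 2 → Negative. xeoob → length 5 → Positive. ngimd → length 5 → Positive.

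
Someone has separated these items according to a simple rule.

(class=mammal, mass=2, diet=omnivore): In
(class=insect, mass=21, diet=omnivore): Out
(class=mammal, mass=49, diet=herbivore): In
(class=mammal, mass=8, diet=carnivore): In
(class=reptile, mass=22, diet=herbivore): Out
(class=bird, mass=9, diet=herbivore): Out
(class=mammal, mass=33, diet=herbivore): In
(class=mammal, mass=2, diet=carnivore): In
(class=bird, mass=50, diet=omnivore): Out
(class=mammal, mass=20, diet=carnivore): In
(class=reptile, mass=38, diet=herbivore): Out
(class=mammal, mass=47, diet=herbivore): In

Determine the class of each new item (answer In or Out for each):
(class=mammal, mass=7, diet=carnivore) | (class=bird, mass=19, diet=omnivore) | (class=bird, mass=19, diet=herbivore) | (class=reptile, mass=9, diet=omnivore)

In, Out, Out, Out

A rule that fits every label: class is mammal — true of each 'In' example, false of each 'Out' one.
(class=mammal, mass=7, diet=carnivore): class is mammal, meets the rule → In. (class=bird, mass=19, diet=omnivore): class is bird, does not fit → Out. (class=bird, mass=19, diet=herbivore): class is bird, does not fit → Out. (class=reptile, mass=9, diet=omnivore): class is reptile, does not fit → Out.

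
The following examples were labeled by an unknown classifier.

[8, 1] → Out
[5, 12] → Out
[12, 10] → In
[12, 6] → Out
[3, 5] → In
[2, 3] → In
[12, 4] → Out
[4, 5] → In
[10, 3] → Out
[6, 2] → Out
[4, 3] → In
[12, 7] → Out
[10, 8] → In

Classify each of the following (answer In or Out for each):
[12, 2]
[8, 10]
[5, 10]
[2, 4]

Out, In, Out, In

'In' ⟺ |first − second| ≤ 2.
[12, 2]: |12−2| = 10, fails this test → Out.
[8, 10]: |8−10| = 2, checks out → In.
[5, 10]: |5−10| = 5, fails this test → Out.
[2, 4]: |2−4| = 2, checks out → In.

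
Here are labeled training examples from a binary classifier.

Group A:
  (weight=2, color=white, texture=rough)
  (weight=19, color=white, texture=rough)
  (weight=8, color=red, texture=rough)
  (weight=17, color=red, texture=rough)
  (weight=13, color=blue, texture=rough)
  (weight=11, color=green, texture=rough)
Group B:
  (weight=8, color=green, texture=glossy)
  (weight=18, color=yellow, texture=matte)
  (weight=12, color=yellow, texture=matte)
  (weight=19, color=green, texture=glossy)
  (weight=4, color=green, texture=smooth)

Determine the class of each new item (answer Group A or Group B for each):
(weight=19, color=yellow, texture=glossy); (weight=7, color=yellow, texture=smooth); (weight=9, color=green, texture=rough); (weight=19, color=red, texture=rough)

Group B, Group B, Group A, Group A

The simplest hypothesis consistent with all the labels is: texture is rough.
(weight=19, color=yellow, texture=glossy): texture is glossy, does not fit → Group B. (weight=7, color=yellow, texture=smooth): texture is smooth, does not fit → Group B. (weight=9, color=green, texture=rough): texture is rough, meets the rule → Group A. (weight=19, color=red, texture=rough): texture is rough, meets the rule → Group A.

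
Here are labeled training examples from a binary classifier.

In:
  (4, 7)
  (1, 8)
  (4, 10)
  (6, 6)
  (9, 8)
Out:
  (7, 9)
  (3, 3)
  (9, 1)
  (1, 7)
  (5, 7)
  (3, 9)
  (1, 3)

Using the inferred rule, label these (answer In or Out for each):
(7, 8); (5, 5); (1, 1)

Comparing the two groups points to one rule — product is even.

In, Out, Out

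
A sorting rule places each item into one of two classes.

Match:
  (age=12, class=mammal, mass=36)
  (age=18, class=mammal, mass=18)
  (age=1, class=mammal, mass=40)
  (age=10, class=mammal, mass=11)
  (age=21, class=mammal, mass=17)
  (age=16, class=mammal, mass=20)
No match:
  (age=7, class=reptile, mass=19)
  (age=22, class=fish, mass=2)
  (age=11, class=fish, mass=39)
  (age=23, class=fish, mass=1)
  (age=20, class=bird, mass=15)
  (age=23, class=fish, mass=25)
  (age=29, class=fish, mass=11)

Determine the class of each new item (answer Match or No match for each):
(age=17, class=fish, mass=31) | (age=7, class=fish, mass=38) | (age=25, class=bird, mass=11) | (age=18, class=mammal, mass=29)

The simplest hypothesis consistent with all the labels is: class is mammal.
(age=17, class=fish, mass=31): No match (class is fish). (age=7, class=fish, mass=38): No match (class is fish). (age=25, class=bird, mass=11): No match (class is bird). (age=18, class=mammal, mass=29): Match (class is mammal).

No match, No match, No match, Match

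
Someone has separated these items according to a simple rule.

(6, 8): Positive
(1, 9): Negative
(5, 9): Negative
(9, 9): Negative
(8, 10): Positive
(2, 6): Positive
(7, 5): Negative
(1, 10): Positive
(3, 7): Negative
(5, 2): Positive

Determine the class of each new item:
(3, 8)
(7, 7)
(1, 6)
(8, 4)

The common property of the 'Positive' items is: second is even. No 'Negative' item has it.
(3, 8): second 8, fits → Positive. (7, 7): second 7, does not fit → Negative. (1, 6): second 6, fits → Positive. (8, 4): second 4, fits → Positive.

Positive, Negative, Positive, Positive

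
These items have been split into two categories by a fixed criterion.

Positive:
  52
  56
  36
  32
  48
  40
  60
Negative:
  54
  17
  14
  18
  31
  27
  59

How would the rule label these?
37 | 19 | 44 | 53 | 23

The classifier is using: multiple of 4.
Negative: 37, since 37 = 4·9 + 1.
Negative: 19, since 19 = 4·4 + 3.
Positive: 44, since 44 = 4·11.
Negative: 53, since 53 = 4·13 + 1.
Negative: 23, since 23 = 4·5 + 3.

Negative, Negative, Positive, Negative, Negative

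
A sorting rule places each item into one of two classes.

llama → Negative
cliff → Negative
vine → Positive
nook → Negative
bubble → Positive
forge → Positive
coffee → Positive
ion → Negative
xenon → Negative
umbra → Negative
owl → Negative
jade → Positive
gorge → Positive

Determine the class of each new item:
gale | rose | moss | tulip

Every 'Positive' example satisfies: ends with 'e'. None of the 'Negative' examples do.
Positive: gale, since ends with 'e'. Positive: rose, since ends with 'e'. Negative: moss, since ends with 's'. Negative: tulip, since ends with 'p'.

Positive, Positive, Negative, Negative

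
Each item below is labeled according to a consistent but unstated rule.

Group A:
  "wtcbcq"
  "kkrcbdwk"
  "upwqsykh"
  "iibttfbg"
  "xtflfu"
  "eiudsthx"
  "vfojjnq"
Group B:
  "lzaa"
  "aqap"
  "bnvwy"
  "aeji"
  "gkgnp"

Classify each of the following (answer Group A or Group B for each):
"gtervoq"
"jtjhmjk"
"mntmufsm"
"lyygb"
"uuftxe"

Group A, Group A, Group A, Group B, Group A

The classifier is using: length ≥ 6.
"gtervoq": length 7 — satisfies this, so Group A.
"jtjhmjk": length 7 — satisfies this, so Group A.
"mntmufsm": length 8 — satisfies this, so Group A.
"lyygb": length 5 — doesn't match, so Group B.
"uuftxe": length 6 — satisfies this, so Group A.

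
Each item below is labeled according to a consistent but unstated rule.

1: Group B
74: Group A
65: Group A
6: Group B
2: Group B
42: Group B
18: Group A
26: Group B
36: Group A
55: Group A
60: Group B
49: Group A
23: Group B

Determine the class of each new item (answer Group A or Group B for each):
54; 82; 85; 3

The common property of the 'Group A' items is: digit sum ≥ 9. No 'Group B' item has it.

Group A, Group A, Group A, Group B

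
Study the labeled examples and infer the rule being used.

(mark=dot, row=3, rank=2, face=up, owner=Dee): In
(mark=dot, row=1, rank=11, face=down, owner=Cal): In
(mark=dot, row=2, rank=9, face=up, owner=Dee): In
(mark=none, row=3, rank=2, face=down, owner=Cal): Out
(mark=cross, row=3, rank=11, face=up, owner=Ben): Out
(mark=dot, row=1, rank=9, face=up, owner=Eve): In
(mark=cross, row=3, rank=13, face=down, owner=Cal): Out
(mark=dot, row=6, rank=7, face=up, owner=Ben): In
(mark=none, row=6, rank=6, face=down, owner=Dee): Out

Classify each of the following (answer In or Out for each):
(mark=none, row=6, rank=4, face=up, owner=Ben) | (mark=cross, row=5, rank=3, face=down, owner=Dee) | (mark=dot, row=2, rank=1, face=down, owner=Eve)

Out, Out, In

'In' ⟺ mark is dot.
(mark=none, row=6, rank=4, face=up, owner=Ben): mark is none, does not pass → Out.
(mark=cross, row=5, rank=3, face=down, owner=Dee): mark is cross, does not pass → Out.
(mark=dot, row=2, rank=1, face=down, owner=Eve): mark is dot, qualifies → In.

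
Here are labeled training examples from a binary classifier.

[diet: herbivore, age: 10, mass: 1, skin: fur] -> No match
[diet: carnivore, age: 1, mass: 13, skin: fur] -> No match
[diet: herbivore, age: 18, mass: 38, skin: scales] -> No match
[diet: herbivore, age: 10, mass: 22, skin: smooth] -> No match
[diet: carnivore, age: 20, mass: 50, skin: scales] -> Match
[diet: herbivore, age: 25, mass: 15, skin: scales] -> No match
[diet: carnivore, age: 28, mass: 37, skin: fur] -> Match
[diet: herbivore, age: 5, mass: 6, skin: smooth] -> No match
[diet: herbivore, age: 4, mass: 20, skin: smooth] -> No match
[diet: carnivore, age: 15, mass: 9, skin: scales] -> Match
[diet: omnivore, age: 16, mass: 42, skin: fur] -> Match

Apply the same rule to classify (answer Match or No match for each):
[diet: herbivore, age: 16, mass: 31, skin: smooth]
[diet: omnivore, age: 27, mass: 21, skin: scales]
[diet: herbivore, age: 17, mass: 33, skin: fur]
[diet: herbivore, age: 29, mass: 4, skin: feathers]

No match, Match, No match, No match

All 'Match' examples share one property — diet is not herbivore AND age ≥ 4 — and every 'No match' example lacks it.
[diet: herbivore, age: 16, mass: 31, skin: smooth]: diet is herbivore, age = 16, doesn't match → No match.
[diet: omnivore, age: 27, mass: 21, skin: scales]: diet is omnivore, age = 27, checks out → Match.
[diet: herbivore, age: 17, mass: 33, skin: fur]: diet is herbivore, age = 17, doesn't match → No match.
[diet: herbivore, age: 29, mass: 4, skin: feathers]: diet is herbivore, age = 29, doesn't match → No match.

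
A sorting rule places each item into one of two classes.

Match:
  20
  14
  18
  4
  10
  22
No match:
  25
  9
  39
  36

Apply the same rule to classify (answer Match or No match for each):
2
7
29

Rule: even AND at most 22. This holds for each 'Match' example and fails for each 'No match' one.
2: Match (2 is even, 2 ≤ 22). 7: No match (7 is odd, 7 ≤ 22). 29: No match (29 is odd, 29 > 22).

Match, No match, No match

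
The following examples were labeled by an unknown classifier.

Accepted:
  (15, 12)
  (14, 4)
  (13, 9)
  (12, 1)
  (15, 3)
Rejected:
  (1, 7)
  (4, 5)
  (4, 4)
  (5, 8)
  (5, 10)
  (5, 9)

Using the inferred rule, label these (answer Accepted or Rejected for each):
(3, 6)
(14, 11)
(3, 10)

All 'Accepted' examples share one property — first > second — and every 'Rejected' example lacks it.

Rejected, Accepted, Rejected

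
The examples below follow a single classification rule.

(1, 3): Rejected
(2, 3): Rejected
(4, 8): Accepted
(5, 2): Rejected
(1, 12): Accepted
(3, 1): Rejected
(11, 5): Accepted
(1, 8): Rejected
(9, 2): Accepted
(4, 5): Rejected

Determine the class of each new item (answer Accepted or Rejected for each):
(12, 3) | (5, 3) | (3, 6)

Accepted, Rejected, Rejected

Every 'Accepted' example satisfies: sum ≥ 11. None of the 'Rejected' examples do.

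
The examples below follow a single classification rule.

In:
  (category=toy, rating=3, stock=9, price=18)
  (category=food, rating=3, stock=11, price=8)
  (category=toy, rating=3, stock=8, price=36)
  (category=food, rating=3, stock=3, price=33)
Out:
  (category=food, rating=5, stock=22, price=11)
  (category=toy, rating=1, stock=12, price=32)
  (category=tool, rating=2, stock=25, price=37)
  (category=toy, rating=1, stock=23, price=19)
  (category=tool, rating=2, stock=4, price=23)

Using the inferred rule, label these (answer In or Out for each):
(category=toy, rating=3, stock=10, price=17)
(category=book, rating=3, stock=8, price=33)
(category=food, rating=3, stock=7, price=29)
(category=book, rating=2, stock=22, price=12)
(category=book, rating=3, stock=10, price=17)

In, In, In, Out, In

Comparing the two groups points to one rule — rating = 3.
(category=toy, rating=3, stock=10, price=17) — rating = 3, hence In. (category=book, rating=3, stock=8, price=33) — rating = 3, hence In. (category=food, rating=3, stock=7, price=29) — rating = 3, hence In. (category=book, rating=2, stock=22, price=12) — rating = 2, hence Out. (category=book, rating=3, stock=10, price=17) — rating = 3, hence In.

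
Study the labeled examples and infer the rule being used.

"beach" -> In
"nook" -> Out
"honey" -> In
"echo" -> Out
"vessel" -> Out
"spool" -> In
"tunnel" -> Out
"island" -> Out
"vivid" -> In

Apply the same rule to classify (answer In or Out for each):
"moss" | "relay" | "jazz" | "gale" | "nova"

'In' ⟺ odd length.
"moss" → length 4 → Out. "relay" → length 5 → In. "jazz" → length 4 → Out. "gale" → length 4 → Out. "nova" → length 4 → Out.

Out, In, Out, Out, Out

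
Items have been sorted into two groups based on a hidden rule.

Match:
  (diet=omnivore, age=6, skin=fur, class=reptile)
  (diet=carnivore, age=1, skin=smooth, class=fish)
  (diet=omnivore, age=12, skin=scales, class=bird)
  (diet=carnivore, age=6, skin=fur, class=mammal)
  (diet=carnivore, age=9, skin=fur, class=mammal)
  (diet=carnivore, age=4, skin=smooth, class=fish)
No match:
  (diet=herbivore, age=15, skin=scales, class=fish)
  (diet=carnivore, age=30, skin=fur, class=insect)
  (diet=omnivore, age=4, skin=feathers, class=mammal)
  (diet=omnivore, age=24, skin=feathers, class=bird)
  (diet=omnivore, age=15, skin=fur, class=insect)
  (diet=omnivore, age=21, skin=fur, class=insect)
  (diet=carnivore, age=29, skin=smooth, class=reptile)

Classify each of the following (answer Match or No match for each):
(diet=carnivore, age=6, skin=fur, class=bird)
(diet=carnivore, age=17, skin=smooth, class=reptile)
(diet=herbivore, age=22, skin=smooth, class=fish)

The simplest hypothesis consistent with all the labels is: skin is not feathers AND age ≤ 12.
(diet=carnivore, age=6, skin=fur, class=bird): skin is fur, age = 6 — satisfies this, so Match.
(diet=carnivore, age=17, skin=smooth, class=reptile): skin is smooth, age = 17 — does not fit, so No match.
(diet=herbivore, age=22, skin=smooth, class=fish): skin is smooth, age = 22 — does not fit, so No match.

Match, No match, No match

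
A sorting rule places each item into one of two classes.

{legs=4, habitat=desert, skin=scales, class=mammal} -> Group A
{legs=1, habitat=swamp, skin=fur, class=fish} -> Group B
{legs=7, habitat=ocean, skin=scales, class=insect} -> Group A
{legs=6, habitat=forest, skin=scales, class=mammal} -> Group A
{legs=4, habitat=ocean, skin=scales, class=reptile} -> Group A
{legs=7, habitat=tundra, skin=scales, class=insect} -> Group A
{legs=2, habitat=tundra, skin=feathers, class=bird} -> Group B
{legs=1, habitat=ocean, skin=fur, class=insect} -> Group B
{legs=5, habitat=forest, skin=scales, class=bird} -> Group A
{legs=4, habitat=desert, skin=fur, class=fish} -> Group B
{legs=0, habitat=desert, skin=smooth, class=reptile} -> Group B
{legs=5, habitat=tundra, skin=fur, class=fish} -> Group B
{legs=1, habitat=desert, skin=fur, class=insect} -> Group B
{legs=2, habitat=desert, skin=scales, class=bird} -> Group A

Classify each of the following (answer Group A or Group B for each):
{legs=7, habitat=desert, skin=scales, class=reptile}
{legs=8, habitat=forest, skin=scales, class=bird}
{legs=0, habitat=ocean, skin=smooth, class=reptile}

Group A, Group A, Group B

Checking candidate rules against both groups, what survives is: skin is scales.
{legs=7, habitat=desert, skin=scales, class=reptile}: Group A (skin is scales).
{legs=8, habitat=forest, skin=scales, class=bird}: Group A (skin is scales).
{legs=0, habitat=ocean, skin=smooth, class=reptile}: Group B (skin is smooth).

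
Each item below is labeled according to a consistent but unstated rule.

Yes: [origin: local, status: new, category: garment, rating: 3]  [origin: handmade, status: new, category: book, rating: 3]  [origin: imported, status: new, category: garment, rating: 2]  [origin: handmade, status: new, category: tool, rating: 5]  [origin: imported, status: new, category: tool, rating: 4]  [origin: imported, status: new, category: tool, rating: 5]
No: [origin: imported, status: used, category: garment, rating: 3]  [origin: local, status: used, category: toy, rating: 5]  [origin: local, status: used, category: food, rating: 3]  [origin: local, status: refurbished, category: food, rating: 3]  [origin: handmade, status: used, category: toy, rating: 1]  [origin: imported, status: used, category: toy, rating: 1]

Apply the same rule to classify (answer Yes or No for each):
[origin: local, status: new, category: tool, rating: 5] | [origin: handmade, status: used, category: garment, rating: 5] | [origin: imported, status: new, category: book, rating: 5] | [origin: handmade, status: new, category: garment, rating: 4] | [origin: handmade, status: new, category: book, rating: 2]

The pattern is that an item is 'Yes' exactly when: status is new.
[origin: local, status: new, category: tool, rating: 5] — status is new, hence Yes.
[origin: handmade, status: used, category: garment, rating: 5] — status is used, hence No.
[origin: imported, status: new, category: book, rating: 5] — status is new, hence Yes.
[origin: handmade, status: new, category: garment, rating: 4] — status is new, hence Yes.
[origin: handmade, status: new, category: book, rating: 2] — status is new, hence Yes.

Yes, No, Yes, Yes, Yes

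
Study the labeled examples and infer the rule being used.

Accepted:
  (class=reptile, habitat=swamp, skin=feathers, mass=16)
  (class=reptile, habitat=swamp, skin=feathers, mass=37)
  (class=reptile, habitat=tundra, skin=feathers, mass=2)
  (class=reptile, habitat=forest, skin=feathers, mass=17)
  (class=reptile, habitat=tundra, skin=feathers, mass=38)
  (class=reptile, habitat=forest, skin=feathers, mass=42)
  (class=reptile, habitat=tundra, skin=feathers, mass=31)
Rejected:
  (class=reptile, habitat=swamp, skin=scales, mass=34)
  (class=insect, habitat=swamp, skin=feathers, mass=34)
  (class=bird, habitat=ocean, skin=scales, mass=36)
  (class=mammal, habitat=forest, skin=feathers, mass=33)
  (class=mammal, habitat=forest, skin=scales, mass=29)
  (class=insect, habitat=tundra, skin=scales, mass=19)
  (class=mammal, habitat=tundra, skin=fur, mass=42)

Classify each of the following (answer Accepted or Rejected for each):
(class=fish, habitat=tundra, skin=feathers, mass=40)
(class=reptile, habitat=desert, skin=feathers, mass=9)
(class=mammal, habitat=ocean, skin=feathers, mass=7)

The common property of the 'Accepted' items is: skin is feathers AND class is reptile. No 'Rejected' item has it.
(class=fish, habitat=tundra, skin=feathers, mass=40) → skin is feathers, class is fish → Rejected. (class=reptile, habitat=desert, skin=feathers, mass=9) → skin is feathers, class is reptile → Accepted. (class=mammal, habitat=ocean, skin=feathers, mass=7) → skin is feathers, class is mammal → Rejected.

Rejected, Accepted, Rejected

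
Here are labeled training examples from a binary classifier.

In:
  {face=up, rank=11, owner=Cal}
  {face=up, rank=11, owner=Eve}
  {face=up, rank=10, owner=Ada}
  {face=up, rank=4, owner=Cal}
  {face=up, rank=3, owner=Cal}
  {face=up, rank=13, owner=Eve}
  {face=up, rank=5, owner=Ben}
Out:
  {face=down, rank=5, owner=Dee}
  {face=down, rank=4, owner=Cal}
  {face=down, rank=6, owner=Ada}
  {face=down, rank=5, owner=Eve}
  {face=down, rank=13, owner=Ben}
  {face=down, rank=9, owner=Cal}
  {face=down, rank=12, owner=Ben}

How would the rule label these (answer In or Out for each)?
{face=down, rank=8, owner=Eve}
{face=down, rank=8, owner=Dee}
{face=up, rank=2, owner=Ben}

Out, Out, In

One predicate separates the groups cleanly: face is up.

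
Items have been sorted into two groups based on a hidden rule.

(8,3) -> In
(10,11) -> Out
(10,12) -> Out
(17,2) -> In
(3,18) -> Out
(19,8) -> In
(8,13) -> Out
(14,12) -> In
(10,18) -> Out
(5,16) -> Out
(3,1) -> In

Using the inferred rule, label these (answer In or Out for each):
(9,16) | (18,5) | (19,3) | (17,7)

The simplest hypothesis consistent with all the labels is: first > second.
(9,16) — 9 < 16, hence Out. (18,5) — 18 > 5, hence In. (19,3) — 19 > 3, hence In. (17,7) — 17 > 7, hence In.

Out, In, In, In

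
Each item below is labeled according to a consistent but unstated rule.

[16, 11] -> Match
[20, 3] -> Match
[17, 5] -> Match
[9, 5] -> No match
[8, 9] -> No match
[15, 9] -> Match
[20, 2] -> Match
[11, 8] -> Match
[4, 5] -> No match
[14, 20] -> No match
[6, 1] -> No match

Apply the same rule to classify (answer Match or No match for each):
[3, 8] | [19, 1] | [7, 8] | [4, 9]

The pattern is that an item is 'Match' exactly when: first > second AND sum ≥ 17.
[3, 8]: No match (3 < 8, 3+8 = 11). [19, 1]: Match (19 > 1, 19+1 = 20). [7, 8]: No match (7 < 8, 7+8 = 15). [4, 9]: No match (4 < 9, 4+9 = 13).

No match, Match, No match, No match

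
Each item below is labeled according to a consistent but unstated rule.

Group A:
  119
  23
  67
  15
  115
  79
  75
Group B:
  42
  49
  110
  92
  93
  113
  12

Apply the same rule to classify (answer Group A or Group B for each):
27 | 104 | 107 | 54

Group A, Group B, Group A, Group B

The common property of the 'Group A' items is: ≡ 3 (mod 4). No 'Group B' item has it.
27: 27 mod 4 = 3, fits → Group A.
104: 104 mod 4 = 0, doesn't match → Group B.
107: 107 mod 4 = 3, fits → Group A.
54: 54 mod 4 = 2, doesn't match → Group B.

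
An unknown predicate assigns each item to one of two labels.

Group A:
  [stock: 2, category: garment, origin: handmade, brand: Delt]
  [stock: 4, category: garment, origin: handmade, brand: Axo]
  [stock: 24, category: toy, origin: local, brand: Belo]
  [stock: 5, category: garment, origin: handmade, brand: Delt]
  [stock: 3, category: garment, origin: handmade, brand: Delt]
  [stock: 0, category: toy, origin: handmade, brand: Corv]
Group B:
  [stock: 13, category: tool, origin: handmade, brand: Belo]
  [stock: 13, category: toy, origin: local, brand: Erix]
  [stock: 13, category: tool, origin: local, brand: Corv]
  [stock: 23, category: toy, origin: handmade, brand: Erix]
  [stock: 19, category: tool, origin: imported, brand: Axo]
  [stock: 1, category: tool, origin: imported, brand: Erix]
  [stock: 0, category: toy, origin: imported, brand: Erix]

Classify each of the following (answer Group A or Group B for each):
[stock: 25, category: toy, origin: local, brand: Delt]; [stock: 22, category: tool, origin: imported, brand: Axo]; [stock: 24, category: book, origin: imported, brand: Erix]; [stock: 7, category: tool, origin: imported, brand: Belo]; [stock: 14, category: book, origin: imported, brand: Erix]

Group A, Group B, Group B, Group B, Group B

The common property of the 'Group A' items is: category is not tool AND brand is not Erix. No 'Group B' item has it.
[stock: 25, category: toy, origin: local, brand: Delt] → category is toy, brand is Delt → Group A. [stock: 22, category: tool, origin: imported, brand: Axo] → category is tool, brand is Axo → Group B. [stock: 24, category: book, origin: imported, brand: Erix] → category is book, brand is Erix → Group B. [stock: 7, category: tool, origin: imported, brand: Belo] → category is tool, brand is Belo → Group B. [stock: 14, category: book, origin: imported, brand: Erix] → category is book, brand is Erix → Group B.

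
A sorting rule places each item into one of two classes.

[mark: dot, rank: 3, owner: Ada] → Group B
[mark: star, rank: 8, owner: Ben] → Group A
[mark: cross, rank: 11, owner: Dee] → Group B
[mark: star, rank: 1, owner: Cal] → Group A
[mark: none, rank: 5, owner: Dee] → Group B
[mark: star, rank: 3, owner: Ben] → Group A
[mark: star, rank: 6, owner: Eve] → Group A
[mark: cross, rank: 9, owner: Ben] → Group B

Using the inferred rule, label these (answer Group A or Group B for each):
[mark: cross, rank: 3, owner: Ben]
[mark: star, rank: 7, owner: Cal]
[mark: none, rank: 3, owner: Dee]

Group B, Group A, Group B

The rule appears to be: mark is star.
[mark: cross, rank: 3, owner: Ben] — mark is cross, hence Group B.
[mark: star, rank: 7, owner: Cal] — mark is star, hence Group A.
[mark: none, rank: 3, owner: Dee] — mark is none, hence Group B.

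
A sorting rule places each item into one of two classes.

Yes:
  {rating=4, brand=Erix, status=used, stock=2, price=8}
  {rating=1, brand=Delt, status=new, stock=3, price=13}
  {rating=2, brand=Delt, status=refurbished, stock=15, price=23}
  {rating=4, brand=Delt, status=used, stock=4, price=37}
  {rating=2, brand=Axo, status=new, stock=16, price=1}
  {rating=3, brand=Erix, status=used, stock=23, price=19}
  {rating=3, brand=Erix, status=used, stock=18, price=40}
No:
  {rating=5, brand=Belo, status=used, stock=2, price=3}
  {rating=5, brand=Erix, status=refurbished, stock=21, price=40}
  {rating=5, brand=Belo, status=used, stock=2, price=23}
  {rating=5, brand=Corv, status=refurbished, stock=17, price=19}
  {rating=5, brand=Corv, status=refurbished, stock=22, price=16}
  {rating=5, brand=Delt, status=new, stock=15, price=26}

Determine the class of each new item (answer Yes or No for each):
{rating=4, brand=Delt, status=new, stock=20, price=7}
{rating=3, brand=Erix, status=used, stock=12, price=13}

Yes, Yes

Rule: rating ≤ 4. This holds for each 'Yes' example and fails for each 'No' one.
Yes: {rating=4, brand=Delt, status=new, stock=20, price=7}, since rating = 4.
Yes: {rating=3, brand=Erix, status=used, stock=12, price=13}, since rating = 3.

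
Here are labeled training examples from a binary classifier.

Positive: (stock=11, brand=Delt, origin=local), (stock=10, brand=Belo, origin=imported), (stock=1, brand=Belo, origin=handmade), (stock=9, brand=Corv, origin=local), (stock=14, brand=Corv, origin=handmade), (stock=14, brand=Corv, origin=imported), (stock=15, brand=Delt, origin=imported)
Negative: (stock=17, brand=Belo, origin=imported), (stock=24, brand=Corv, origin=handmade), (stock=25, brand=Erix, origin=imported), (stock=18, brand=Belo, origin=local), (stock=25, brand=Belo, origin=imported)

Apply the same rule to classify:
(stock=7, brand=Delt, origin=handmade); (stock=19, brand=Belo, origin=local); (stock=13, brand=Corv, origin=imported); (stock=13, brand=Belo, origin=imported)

Positive, Negative, Positive, Positive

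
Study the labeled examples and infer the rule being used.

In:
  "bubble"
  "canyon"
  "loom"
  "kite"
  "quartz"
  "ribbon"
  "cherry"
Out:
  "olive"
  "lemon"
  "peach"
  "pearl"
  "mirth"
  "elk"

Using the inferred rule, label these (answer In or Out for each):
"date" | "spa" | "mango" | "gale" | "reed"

The distinguishing property — even length — holds for all the 'In' cases and none of the 'Out' cases.
"date" → length 4 → In. "spa" → length 3 → Out. "mango" → length 5 → Out. "gale" → length 4 → In. "reed" → length 4 → In.

In, Out, Out, In, In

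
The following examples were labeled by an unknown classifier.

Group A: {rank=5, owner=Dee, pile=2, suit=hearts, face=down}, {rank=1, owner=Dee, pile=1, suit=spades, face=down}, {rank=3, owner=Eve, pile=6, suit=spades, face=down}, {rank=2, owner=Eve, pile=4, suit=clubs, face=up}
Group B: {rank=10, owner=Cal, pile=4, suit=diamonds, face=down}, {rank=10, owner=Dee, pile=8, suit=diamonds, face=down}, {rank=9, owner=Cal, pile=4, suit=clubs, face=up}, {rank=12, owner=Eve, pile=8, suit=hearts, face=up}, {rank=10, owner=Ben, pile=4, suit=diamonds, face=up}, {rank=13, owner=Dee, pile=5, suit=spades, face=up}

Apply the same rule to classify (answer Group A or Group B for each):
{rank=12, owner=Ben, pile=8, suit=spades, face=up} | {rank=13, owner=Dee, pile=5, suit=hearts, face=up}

Group B, Group B

One predicate separates the groups cleanly: rank ≤ 5.
{rank=12, owner=Ben, pile=8, suit=spades, face=up} — rank = 12, hence Group B. {rank=13, owner=Dee, pile=5, suit=hearts, face=up} — rank = 13, hence Group B.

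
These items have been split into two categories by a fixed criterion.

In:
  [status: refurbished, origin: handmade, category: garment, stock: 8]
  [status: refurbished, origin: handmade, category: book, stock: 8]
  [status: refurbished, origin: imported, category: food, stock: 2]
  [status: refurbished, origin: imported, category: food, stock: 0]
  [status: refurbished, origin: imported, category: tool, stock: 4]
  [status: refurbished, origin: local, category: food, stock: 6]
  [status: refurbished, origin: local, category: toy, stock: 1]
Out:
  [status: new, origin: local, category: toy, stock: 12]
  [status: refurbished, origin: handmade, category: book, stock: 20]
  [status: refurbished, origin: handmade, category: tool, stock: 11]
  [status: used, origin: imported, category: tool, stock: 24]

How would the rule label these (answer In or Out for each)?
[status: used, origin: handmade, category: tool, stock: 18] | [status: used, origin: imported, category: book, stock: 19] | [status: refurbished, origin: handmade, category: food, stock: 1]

The pattern is that an item is 'In' exactly when: stock ≤ 8.

Out, Out, In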